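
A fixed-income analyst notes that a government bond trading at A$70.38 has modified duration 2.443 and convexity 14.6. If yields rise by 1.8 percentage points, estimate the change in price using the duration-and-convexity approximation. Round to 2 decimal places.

-A$2.93

Duration effect: -D_mod·Δy = -2.443 × (+0.018) = -0.043974
Convexity effect: ½·C·(Δy)² = 0.5 × 14.6 × (0.018)² = +0.0023652
ΔP/P ≈ -0.043974 + 0.0023652 = -0.0416088
ΔP ≈ 70.38 × (-0.0416088) = -2.928427344.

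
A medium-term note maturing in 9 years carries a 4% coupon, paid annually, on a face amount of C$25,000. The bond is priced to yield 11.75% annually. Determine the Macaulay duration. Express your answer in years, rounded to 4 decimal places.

Periodic yield y = 0.1175. Discount each cash flow and weight by its year:
  t   CF        PV=CF/(1+0.1175)^t    t·PV
  1     1,000.00       894.8546       894.8546
  2     1,000.00       800.7647     1,601.5295
  3     1,000.00       716.5680     2,149.7040
  4     1,000.00       641.2242     2,564.8966
  5     1,000.00       573.8024     2,869.0119
  6     1,000.00       513.4697     3,080.8181
  7     1,000.00       459.4807     3,216.3649
  8     1,000.00       411.1684     3,289.3473
  9    26,000.00     9,566.3345    86,097.0103
  Σ                 14,577.6671   105,763.5372
Price P = Σ PV = 14,577.6671.
Macaulay duration = Σ(t·PV) / P = 105,763.5372 / 14,577.6671 = 7.25518 years.

7.2552 years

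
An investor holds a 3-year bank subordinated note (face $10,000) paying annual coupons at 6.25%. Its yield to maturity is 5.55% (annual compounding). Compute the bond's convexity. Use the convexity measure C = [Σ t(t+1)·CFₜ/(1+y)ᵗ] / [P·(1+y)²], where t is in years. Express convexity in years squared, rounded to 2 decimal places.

With y = 0.0555:
  t   CF        PV=CF/(1+0.0555)^t    t·PV        t(t+1)·PV
  1       625.00       592.1364       592.1364       1,184.2729
  2       625.00       561.0009     1,122.0018       3,366.0053
  3    10,625.00     9,035.5423    27,106.6270     108,426.5082
  Σ                 10,188.6797    28,820.7652     112,976.7863
P = 10,188.6797.
Convexity = Σ t(t+1)·PV / [P·(1+y)²] = 112,976.7863 / (10,188.6797 × 1.114080) = 9.95302.

9.95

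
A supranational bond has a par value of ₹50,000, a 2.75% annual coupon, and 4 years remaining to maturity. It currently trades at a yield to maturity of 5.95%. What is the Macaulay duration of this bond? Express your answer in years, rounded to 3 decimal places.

Periodic yield y = 0.0595. Discount each cash flow and weight by its year:
  t   CF        PV=CF/(1+0.0595)^t    t·PV
  1     1,375.00     1,297.7820     1,297.7820
  2     1,375.00     1,224.9004     2,449.8008
  3     1,375.00     1,156.1117     3,468.3352
  4    51,375.00    40,770.6834   163,082.7334
  Σ                 44,449.4775   170,298.6514
Price P = Σ PV = 44,449.4775.
Macaulay duration = Σ(t·PV) / P = 170,298.6514 / 44,449.4775 = 3.83129 years.

3.831 years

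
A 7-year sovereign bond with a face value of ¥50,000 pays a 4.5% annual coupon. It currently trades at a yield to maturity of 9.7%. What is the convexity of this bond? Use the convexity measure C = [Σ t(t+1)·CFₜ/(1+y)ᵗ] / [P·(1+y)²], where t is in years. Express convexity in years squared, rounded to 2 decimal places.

With y = 0.097:
  t   CF        PV=CF/(1+0.097)^t    t·PV        t(t+1)·PV
  1     2,250.00     2,051.0483     2,051.0483       4,102.0966
  2     2,250.00     1,869.6885     3,739.3771      11,218.1312
  3     2,250.00     1,704.3651     5,113.0953      20,452.3813
  4     2,250.00     1,553.6601     6,214.6403      31,073.2017
  5     2,250.00     1,416.2808     7,081.4042      42,488.4252
  6     2,250.00     1,291.0491     7,746.2945      54,224.0614
  7    52,250.00    27,330.0170   191,310.1190   1,530,480.9517
  Σ                 37,216.1090   223,255.9787   1,694,039.2491
P = 37,216.1090.
Convexity = Σ t(t+1)·PV / [P·(1+y)²] = 1,694,039.2491 / (37,216.1090 × 1.203409) = 37.82503.

37.83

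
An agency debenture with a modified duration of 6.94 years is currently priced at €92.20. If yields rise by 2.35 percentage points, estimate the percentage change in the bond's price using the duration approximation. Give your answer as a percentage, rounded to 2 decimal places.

-16.31%

Duration approximation: ΔP/P ≈ -D_mod · Δy = -6.94 × (+0.0235) = -0.163090.
As a percentage: -16.3090%.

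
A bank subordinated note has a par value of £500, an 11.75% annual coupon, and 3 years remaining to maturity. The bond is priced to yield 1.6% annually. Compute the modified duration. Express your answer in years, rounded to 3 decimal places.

Periodic yield y = 0.016. First find Macaulay duration:
  t   CF        PV=CF/(1+0.016)^t    t·PV
  1        58.75        57.8248        57.8248
  2        58.75        56.9142       113.8284
  3       558.75       532.7659     1,598.2977
  Σ                    647.5049     1,769.9508
P = 647.5049; Macaulay duration = 1,769.9508 / 647.5049 = 2.73349 years.
Modified duration = D_Mac / (1 + y) = 2.73349 / 1.016 = 2.69045 years.

2.690 years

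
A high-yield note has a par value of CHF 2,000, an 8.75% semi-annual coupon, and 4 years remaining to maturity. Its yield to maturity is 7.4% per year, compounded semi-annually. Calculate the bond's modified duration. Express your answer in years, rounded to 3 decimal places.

3.350 years

Periodic yield y = 0.037. First find Macaulay duration:
  t   CF        PV=CF/(1+0.037)^t    t·PV
  1        87.50        84.3780        84.3780
  2        87.50        81.3674       162.7348
  3        87.50        78.4642       235.3927
  4        87.50        75.6646       302.6586
  5        87.50        72.9649       364.8247
  6        87.50        70.3616       422.1694
  7        87.50        67.8511       474.9576
  8     2,087.50     1,560.9767    12,487.8140
  Σ                  2,092.0287    14,534.9298
P = 2,092.0287; Macaulay duration = 14,534.9298 / 2,092.0287 = 6.94777 half-year periods = 3.47388 years.
Modified duration = D_Mac / (1 + y) = 3.47388 / 1.037 = 3.34994 years.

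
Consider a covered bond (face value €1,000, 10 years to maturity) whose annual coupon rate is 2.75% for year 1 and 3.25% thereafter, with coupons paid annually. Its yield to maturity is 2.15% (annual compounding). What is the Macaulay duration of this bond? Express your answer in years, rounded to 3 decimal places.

Periodic yield y = 0.0215. Discount each cash flow and weight by its year:
  t   CF        PV=CF/(1+0.0215)^t    t·PV
  1        27.50        26.9212        26.9212
  2        32.50        31.1463        62.2926
  3        32.50        30.4908        91.4723
  4        32.50        29.8490       119.3960
  5        32.50        29.2208       146.1038
  6        32.50        28.6057       171.6344
  7        32.50        28.0037       196.0256
  8        32.50        27.4143       219.3140
  9        32.50        26.8373       241.5353
  10    1,032.50       834.6538     8,346.5375
  Σ                  1,093.1427     9,621.2327
Price P = Σ PV = 1,093.1427.
Macaulay duration = Σ(t·PV) / P = 9,621.2327 / 1,093.1427 = 8.80144 years.

8.801 years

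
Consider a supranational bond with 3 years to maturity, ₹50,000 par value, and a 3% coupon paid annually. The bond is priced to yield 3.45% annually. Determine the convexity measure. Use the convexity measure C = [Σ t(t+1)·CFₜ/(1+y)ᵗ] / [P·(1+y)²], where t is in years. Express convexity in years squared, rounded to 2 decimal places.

With y = 0.0345:
  t   CF        PV=CF/(1+0.0345)^t    t·PV        t(t+1)·PV
  1     1,500.00     1,449.9758     1,449.9758       2,899.9517
  2     1,500.00     1,401.6199     2,803.2399       8,409.7197
  3    51,500.00    46,517.4333   139,552.3000     558,209.2002
  Σ                 49,369.0291   143,805.5158     569,518.8715
P = 49,369.0291.
Convexity = Σ t(t+1)·PV / [P·(1+y)²] = 569,518.8715 / (49,369.0291 × 1.070190) = 10.77935.

10.78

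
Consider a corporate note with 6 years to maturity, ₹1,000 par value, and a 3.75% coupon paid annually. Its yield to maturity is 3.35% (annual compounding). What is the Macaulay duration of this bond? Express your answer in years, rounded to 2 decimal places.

Periodic yield y = 0.0335. Discount each cash flow and weight by its year:
  t   CF        PV=CF/(1+0.0335)^t    t·PV
  1        37.50        36.2845        36.2845
  2        37.50        35.1083        70.2167
  3        37.50        33.9703       101.9110
  4        37.50        32.8692       131.4769
  5        37.50        31.8038       159.0189
  6     1,037.50       851.3835     5,108.3009
  Σ                  1,021.4196     5,607.2089
Price P = Σ PV = 1,021.4196.
Macaulay duration = Σ(t·PV) / P = 5,607.2089 / 1,021.4196 = 5.48962 years.

5.49 years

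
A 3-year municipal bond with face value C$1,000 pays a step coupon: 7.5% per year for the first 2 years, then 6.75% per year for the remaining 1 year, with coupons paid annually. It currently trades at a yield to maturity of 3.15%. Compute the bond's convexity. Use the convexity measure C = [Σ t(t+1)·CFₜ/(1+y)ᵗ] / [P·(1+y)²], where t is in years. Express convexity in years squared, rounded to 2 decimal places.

With y = 0.0315:
  t   CF        PV=CF/(1+0.0315)^t    t·PV        t(t+1)·PV
  1        75.00        72.7096        72.7096         145.4193
  2        75.00        70.4892       140.9785         422.9354
  3     1,067.50       972.6581     2,917.9742      11,671.8966
  Σ                  1,115.8569     3,131.6623      12,240.2513
P = 1,115.8569.
Convexity = Σ t(t+1)·PV / [P·(1+y)²] = 12,240.2513 / (1,115.8569 × 1.063992) = 10.30964.

10.31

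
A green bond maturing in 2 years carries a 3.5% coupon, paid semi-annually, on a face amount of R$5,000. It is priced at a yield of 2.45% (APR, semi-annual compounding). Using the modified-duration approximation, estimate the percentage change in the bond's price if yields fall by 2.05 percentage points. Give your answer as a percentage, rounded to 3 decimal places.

+3.948%

Periodic yield y = 0.01225. Modified duration first:
  t   CF        PV=CF/(1+0.01225)^t    t·PV
  1        87.50        86.4411        86.4411
  2        87.50        85.3950       170.7900
  3        87.50        84.3616       253.0847
  4     5,087.50     4,845.6638    19,382.6553
  Σ                  5,101.8615    19,892.9711
P = 5,101.8615; D_Mac = 3.89916 half-year periods = 1.94958 yrs; D_mod = 1.94958/(1+0.01225) = 1.92599 yrs.
ΔP/P ≈ -D_mod · Δy = -1.92599 × (-0.0205) = +0.039483 = +3.9483%.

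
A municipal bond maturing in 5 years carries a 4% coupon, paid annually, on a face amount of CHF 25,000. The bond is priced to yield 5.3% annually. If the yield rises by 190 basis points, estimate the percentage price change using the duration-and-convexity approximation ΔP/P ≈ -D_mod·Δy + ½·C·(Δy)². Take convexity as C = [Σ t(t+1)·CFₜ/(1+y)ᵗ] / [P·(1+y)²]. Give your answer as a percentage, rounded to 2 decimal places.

With y = 0.053:
  t   CF        PV=CF/(1+0.053)^t    t·PV        t(t+1)·PV
  1     1,000.00       949.6676       949.6676       1,899.3352
  2     1,000.00       901.8686     1,803.7372       5,411.2115
  3     1,000.00       856.4754     2,569.4262      10,277.7046
  4     1,000.00       813.3669     3,253.4678      16,267.3388
  5    26,000.00    20,083.1343   100,415.6714     602,494.0284
  Σ                 23,604.5128   108,991.9701     636,349.6185
P = 23,604.5128; D_Mac = 4.61742 yrs; D_mod = 4.38502 yrs; C = 24.31331.
Duration effect: -4.38502 × (+0.019) = -0.083315
Convexity effect: 0.5 × 24.31331 × (0.019)² = +0.0043886
ΔP/P ≈ -0.083315 + 0.0043886 = -0.078927 = -7.8927%.

-7.89%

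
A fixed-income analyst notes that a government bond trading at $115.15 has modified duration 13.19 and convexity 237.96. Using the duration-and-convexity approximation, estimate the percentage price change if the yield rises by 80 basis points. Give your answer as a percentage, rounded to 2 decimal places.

-9.79%

Duration effect: -D_mod·Δy = -13.19 × (+0.008) = -0.105520
Convexity effect: ½·C·(Δy)² = 0.5 × 237.96 × (0.008)² = +0.00761472
ΔP/P ≈ -0.105520 + 0.00761472 = -0.09790528
= -9.790528%.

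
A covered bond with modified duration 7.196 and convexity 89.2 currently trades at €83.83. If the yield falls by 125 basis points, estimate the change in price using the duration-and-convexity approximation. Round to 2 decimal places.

Duration effect: -D_mod·Δy = -7.196 × (-0.0125) = +0.089950
Convexity effect: ½·C·(Δy)² = 0.5 × 89.2 × (-0.0125)² = +0.00696875
ΔP/P ≈ +0.089950 + 0.00696875 = +0.09691875
ΔP ≈ 83.83 × (+0.09691875) = +8.1246988125.

+€8.12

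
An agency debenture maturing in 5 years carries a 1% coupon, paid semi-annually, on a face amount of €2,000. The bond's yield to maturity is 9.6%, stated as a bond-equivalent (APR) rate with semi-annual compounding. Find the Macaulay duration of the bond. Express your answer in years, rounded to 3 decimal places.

4.857 years

Periodic yield y = 0.048. Discount each cash flow and weight by its period:
  t   CF        PV=CF/(1+0.048)^t    t·PV
  1        10.00         9.5420         9.5420
  2        10.00         9.1049        18.2099
  3        10.00         8.6879        26.0638
  4        10.00         8.2900        33.1600
  5        10.00         7.9103        39.5516
  6        10.00         7.5480        45.2880
  7        10.00         7.2023        50.4161
  8        10.00         6.8724        54.9794
  9        10.00         6.5577        59.0189
  10    2,010.00     1,257.7179    12,577.1787
  Σ                  1,329.4334    12,913.4083
Price P = Σ PV = 1,329.4334.
Macaulay duration = Σ(t·PV) / P = 12,913.4083 / 1,329.4334 = 9.71347 half-year periods.
In years: 9.71347 / 2 = 4.85673 years.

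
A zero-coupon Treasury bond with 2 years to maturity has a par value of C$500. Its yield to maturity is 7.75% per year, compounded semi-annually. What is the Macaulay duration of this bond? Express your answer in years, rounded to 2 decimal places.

A zero-coupon bond has a single cash flow at maturity, so its Macaulay duration equals its maturity: 2 years.
(Equivalently: 4 semi-annual periods ÷ 2 = 2 years.)

2.00 years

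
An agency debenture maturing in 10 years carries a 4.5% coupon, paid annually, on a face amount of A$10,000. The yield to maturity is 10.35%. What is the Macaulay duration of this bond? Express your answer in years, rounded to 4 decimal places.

Periodic yield y = 0.1035. Discount each cash flow and weight by its year:
  t   CF        PV=CF/(1+0.1035)^t    t·PV
  1       450.00       407.7934       407.7934
  2       450.00       369.5454       739.0909
  3       450.00       334.8849     1,004.6546
  4       450.00       303.4752     1,213.9007
  5       450.00       275.0115     1,375.0574
  6       450.00       249.2175     1,495.3048
  7       450.00       225.8427     1,580.8992
  8       450.00       204.6604     1,637.2832
  9       450.00       185.4648     1,669.1831
  10   10,450.00     3,902.9494    39,029.4935
  Σ                  6,458.8451    50,152.6608
Price P = Σ PV = 6,458.8451.
Macaulay duration = Σ(t·PV) / P = 50,152.6608 / 6,458.8451 = 7.76496 years.

7.7650 years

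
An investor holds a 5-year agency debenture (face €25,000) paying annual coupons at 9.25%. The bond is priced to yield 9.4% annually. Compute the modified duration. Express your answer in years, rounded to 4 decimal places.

Periodic yield y = 0.094. First find Macaulay duration:
  t   CF        PV=CF/(1+0.094)^t    t·PV
  1     2,312.50     2,113.8026     2,113.8026
  2     2,312.50     1,932.1778     3,864.3557
  3     2,312.50     1,766.1589     5,298.4767
  4     2,312.50     1,614.4048     6,457.6194
  5    27,312.50    17,429.0953    87,145.4765
  Σ                 24,855.6394   104,879.7308
P = 24,855.6394; Macaulay duration = 104,879.7308 / 24,855.6394 = 4.21955 years.
Modified duration = D_Mac / (1 + y) = 4.21955 / 1.094 = 3.85700 years.

3.8570 years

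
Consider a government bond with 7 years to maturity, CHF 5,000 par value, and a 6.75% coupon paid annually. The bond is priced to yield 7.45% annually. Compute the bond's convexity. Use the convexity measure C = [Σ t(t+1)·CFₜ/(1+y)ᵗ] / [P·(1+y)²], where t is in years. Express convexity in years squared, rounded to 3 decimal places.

With y = 0.0745:
  t   CF        PV=CF/(1+0.0745)^t    t·PV        t(t+1)·PV
  1       337.50       314.0996       314.0996         628.1992
  2       337.50       292.3216       584.6432       1,753.9297
  3       337.50       272.0536       816.1609       3,264.6435
  4       337.50       253.1909     1,012.7636       5,063.8181
  5       337.50       235.6360     1,178.1801       7,069.0806
  6       337.50       219.2983     1,315.7898       9,210.5285
  7     5,337.50     3,227.6984    22,593.8889     180,751.1114
  Σ                  4,814.2985    27,815.5261     207,741.3108
P = 4,814.2985.
Convexity = Σ t(t+1)·PV / [P·(1+y)²] = 207,741.3108 / (4,814.2985 × 1.154550) = 37.37464.

37.375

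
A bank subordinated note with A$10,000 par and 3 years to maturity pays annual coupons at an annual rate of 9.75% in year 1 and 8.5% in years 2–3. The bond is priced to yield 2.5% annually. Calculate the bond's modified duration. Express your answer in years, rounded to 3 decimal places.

2.703 years

Periodic yield y = 0.025. First find Macaulay duration:
  t   CF        PV=CF/(1+0.025)^t    t·PV
  1       975.00       951.2195       951.2195
  2       850.00       809.0422     1,618.0845
  3    10,850.00    10,075.3036    30,225.9108
  Σ                 11,835.5654    32,795.2148
P = 11,835.5654; Macaulay duration = 32,795.2148 / 11,835.5654 = 2.77090 years.
Modified duration = D_Mac / (1 + y) = 2.77090 / 1.025 = 2.70332 years.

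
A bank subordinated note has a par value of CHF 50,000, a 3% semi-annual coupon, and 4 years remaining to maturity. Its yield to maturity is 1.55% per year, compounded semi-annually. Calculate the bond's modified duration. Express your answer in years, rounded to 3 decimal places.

3.776 years

Periodic yield y = 0.00775. First find Macaulay duration:
  t   CF        PV=CF/(1+0.00775)^t    t·PV
  1       750.00       744.2322       744.2322
  2       750.00       738.5088     1,477.0175
  3       750.00       732.8293     2,198.4880
  4       750.00       727.1936     2,908.7743
  5       750.00       721.6012     3,608.0059
  6       750.00       716.0518     4,296.3106
  7       750.00       710.5450     4,973.8153
  8    50,750.00    47,710.4587   381,683.6696
  Σ                 52,801.4206   401,890.3134
P = 52,801.4206; Macaulay duration = 401,890.3134 / 52,801.4206 = 7.61135 half-year periods = 3.80568 years.
Modified duration = D_Mac / (1 + y) = 3.80568 / 1.00775 = 3.77641 years.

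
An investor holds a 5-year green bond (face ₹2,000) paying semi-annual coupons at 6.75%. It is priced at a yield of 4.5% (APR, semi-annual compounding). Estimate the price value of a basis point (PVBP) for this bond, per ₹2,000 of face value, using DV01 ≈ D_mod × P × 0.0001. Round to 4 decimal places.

Periodic yield y = 0.0225.
  t   CF        PV=CF/(1+0.0225)^t    t·PV
  1        67.50        66.0147        66.0147
  2        67.50        64.5620       129.1240
  3        67.50        63.1413       189.4240
  4        67.50        61.7519       247.0077
  5        67.50        60.3931       301.9654
  6        67.50        59.0641       354.3848
  7        67.50        57.7644       404.3511
  8        67.50        56.4933       451.9467
  9        67.50        55.2502       497.2519
  10    2,067.50     1,655.0547    16,550.5470
  Σ                  2,199.4899    19,192.0173
P = 2,199.4899; D_Mac = 8.72567 half-year periods = 4.36283 yrs; D_mod = 4.26683 yrs.
DV01 ≈ 4.26683 × 2,199.4899 × 0.0001 = 0.938485.

₹0.9385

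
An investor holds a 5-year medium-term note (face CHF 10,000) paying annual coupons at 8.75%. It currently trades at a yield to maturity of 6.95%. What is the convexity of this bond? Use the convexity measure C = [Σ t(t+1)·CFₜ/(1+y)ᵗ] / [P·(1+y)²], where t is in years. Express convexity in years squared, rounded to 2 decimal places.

With y = 0.0695:
  t   CF        PV=CF/(1+0.0695)^t    t·PV        t(t+1)·PV
  1       875.00       818.1393       818.1393       1,636.2786
  2       875.00       764.9736     1,529.9473       4,589.8419
  3       875.00       715.2629     2,145.7886       8,583.1545
  4       875.00       668.7825     2,675.1300      13,375.6499
  5    10,875.00     7,771.8663    38,859.3315     233,155.9892
  Σ                 10,739.0246    46,028.3368     261,340.9141
P = 10,739.0246.
Convexity = Σ t(t+1)·PV / [P·(1+y)²] = 261,340.9141 / (10,739.0246 × 1.143830) = 21.27556.

21.28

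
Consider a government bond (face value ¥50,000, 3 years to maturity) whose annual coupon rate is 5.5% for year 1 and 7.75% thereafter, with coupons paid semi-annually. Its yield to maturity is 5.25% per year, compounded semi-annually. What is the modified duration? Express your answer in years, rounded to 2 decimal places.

2.71 years

Periodic yield y = 0.02625. First find Macaulay duration:
  t   CF        PV=CF/(1+0.02625)^t    t·PV
  1     1,375.00     1,339.8295     1,339.8295
  2     1,375.00     1,305.5586     2,611.1171
  3     1,937.50     1,792.5951     5,377.7852
  4     1,937.50     1,746.7431     6,986.9723
  5     1,937.50     1,702.0639     8,510.3195
  6    51,937.50    44,459.2386   266,755.4313
  Σ                 52,346.0287   291,581.4550
P = 52,346.0287; Macaulay duration = 291,581.4550 / 52,346.0287 = 5.57027 half-year periods = 2.78513 years.
Modified duration = D_Mac / (1 + y) = 2.78513 / 1.02625 = 2.71389 years.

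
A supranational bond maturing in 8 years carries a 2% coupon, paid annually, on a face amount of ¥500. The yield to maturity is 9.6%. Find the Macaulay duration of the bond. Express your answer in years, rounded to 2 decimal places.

Periodic yield y = 0.096. Discount each cash flow and weight by its year:
  t   CF        PV=CF/(1+0.096)^t    t·PV
  1        10.00         9.1241         9.1241
  2        10.00         8.3249        16.6498
  3        10.00         7.5957        22.7871
  4        10.00         6.9304        27.7216
  5        10.00         6.3234        31.6168
  6        10.00         5.7695        34.6169
  7        10.00         5.2641        36.8489
  8       510.00       244.9547     1,959.6374
  Σ                    294.2867     2,139.0025
Price P = Σ PV = 294.2867.
Macaulay duration = Σ(t·PV) / P = 2,139.0025 / 294.2867 = 7.26843 years.

7.27 years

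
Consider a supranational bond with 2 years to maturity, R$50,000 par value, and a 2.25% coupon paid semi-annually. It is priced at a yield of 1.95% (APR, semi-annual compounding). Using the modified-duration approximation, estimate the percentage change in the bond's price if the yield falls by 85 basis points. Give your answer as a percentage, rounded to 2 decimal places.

+1.66%

Periodic yield y = 0.00975. Modified duration first:
  t   CF        PV=CF/(1+0.00975)^t    t·PV
  1       562.50       557.0686       557.0686
  2       562.50       551.6896     1,103.3792
  3       562.50       546.3626     1,639.0877
  4    50,562.50    48,637.7069   194,550.8277
  Σ                 50,292.8277   197,850.3633
P = 50,292.8277; D_Mac = 3.93397 half-year periods = 1.96698 yrs; D_mod = 1.96698/(1+0.00975) = 1.94799 yrs.
ΔP/P ≈ -D_mod · Δy = -1.94799 × (-0.0085) = +0.016558 = +1.6558%.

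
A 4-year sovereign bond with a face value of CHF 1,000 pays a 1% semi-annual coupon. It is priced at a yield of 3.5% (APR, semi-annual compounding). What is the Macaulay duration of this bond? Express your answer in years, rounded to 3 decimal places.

Periodic yield y = 0.0175. Discount each cash flow and weight by its period:
  t   CF        PV=CF/(1+0.0175)^t    t·PV
  1         5.00         4.9140         4.9140
  2         5.00         4.8295         9.6590
  3         5.00         4.7464        14.2393
  4         5.00         4.6648        18.6592
  5         5.00         4.5846        22.9228
  6         5.00         4.5057        27.0343
  7         5.00         4.4282        30.9975
  8     1,005.00       874.7636     6,998.1090
  Σ                    907.4368     7,126.5351
Price P = Σ PV = 907.4368.
Macaulay duration = Σ(t·PV) / P = 7,126.5351 / 907.4368 = 7.85348 half-year periods.
In years: 7.85348 / 2 = 3.92674 years.

3.927 years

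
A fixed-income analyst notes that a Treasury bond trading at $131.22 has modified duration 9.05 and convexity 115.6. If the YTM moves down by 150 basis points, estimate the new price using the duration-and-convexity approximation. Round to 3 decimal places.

Duration effect: -D_mod·Δy = -9.05 × (-0.015) = +0.135750
Convexity effect: ½·C·(Δy)² = 0.5 × 115.6 × (-0.015)² = +0.0130050
ΔP/P ≈ +0.135750 + 0.0130050 = +0.148755
New price ≈ 131.22 × (1 + 0.148755) = 150.7396311.

$150.740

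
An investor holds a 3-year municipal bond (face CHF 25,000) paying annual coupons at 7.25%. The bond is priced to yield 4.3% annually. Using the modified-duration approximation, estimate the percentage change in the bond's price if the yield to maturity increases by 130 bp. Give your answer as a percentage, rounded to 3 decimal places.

-3.502%

Periodic yield y = 0.043. Modified duration first:
  t   CF        PV=CF/(1+0.043)^t    t·PV
  1     1,812.50     1,737.7756     1,737.7756
  2     1,812.50     1,666.1320     3,332.2639
  3    26,812.50    23,631.1243    70,893.3728
  Σ                 27,035.0319    75,963.4124
P = 27,035.0319; D_Mac = 2.80981 yrs; D_mod = 2.80981/(1+0.043) = 2.69397 yrs.
ΔP/P ≈ -D_mod · Δy = -2.69397 × (+0.013) = -0.035022 = -3.5022%.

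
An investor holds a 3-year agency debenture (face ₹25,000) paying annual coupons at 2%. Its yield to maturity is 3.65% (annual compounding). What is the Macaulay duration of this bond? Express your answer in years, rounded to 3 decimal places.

2.940 years

Periodic yield y = 0.0365. Discount each cash flow and weight by its year:
  t   CF        PV=CF/(1+0.0365)^t    t·PV
  1       500.00       482.3927       482.3927
  2       500.00       465.4054       930.8107
  3    25,500.00    22,899.8301    68,699.4904
  Σ                 23,847.6282    70,112.6939
Price P = Σ PV = 23,847.6282.
Macaulay duration = Σ(t·PV) / P = 70,112.6939 / 23,847.6282 = 2.94003 years.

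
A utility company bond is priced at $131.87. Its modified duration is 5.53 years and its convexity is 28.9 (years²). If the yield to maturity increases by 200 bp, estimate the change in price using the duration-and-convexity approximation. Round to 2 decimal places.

-$13.82

Duration effect: -D_mod·Δy = -5.53 × (+0.02) = -0.110600
Convexity effect: ½·C·(Δy)² = 0.5 × 28.9 × (0.02)² = +0.0057800
ΔP/P ≈ -0.110600 + 0.0057800 = -0.104820
ΔP ≈ 131.87 × (-0.104820) = -13.8226134.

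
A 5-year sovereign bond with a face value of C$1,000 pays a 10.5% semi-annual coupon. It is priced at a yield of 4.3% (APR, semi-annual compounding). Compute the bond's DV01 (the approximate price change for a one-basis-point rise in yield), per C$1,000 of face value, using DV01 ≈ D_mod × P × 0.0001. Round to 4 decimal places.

C$0.5176

Periodic yield y = 0.0215.
  t   CF        PV=CF/(1+0.0215)^t    t·PV
  1        52.50        51.3950        51.3950
  2        52.50        50.3133       100.6265
  3        52.50        49.2543       147.7629
  4        52.50        48.2176       192.8705
  5        52.50        47.2028       236.0138
  6        52.50        46.2093       277.2556
  7        52.50        45.2367       316.6567
  8        52.50        44.2846       354.2765
  9        52.50        43.3525       390.1723
  10    1,052.50       850.8214     8,508.2138
  Σ                  1,276.2873    10,575.2438
P = 1,276.2873; D_Mac = 8.28594 half-year periods = 4.14297 yrs; D_mod = 4.05577 yrs.
DV01 ≈ 4.05577 × 1,276.2873 × 0.0001 = 0.517633.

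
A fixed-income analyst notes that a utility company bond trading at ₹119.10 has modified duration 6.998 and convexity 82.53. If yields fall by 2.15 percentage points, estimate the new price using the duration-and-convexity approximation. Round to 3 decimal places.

Duration effect: -D_mod·Δy = -6.998 × (-0.0215) = +0.150457
Convexity effect: ½·C·(Δy)² = 0.5 × 82.53 × (-0.0215)² = +0.01907474625
ΔP/P ≈ +0.150457 + 0.01907474625 = +0.16953174625
New price ≈ 119.10 × (1 + 0.16953174625) = 139.291230978375.

₹139.291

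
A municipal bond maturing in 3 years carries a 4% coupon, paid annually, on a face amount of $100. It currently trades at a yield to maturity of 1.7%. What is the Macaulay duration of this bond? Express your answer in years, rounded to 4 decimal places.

Periodic yield y = 0.017. Discount each cash flow and weight by its year:
  t   CF        PV=CF/(1+0.017)^t    t·PV
  1         4.00         3.9331         3.9331
  2         4.00         3.8674         7.7348
  3       104.00        98.8714       296.6141
  Σ                    106.6719       308.2820
Price P = Σ PV = 106.6719.
Macaulay duration = Σ(t·PV) / P = 308.2820 / 106.6719 = 2.89000 years.

2.8900 years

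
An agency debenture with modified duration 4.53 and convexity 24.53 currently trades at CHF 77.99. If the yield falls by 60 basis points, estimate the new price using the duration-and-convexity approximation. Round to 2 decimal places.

CHF 80.14

Duration effect: -D_mod·Δy = -4.53 × (-0.006) = +0.027180
Convexity effect: ½·C·(Δy)² = 0.5 × 24.53 × (-0.006)² = +0.00044154
ΔP/P ≈ +0.027180 + 0.00044154 = +0.02762154
New price ≈ 77.99 × (1 + 0.02762154) = 80.1442039046.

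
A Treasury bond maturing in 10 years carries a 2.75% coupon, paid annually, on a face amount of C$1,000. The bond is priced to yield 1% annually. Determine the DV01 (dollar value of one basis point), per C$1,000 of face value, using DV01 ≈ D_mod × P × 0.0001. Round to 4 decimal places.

Periodic yield y = 0.01.
  t   CF        PV=CF/(1+0.01)^t    t·PV
  1        27.50        27.2277        27.2277
  2        27.50        26.9581        53.9163
  3        27.50        26.6912        80.0737
  4        27.50        26.4270       105.7078
  5        27.50        26.1653       130.8265
  6        27.50        25.9062       155.4375
  7        27.50        25.6497       179.5482
  8        27.50        25.3958       203.1663
  9        27.50        25.1443       226.2991
  10    1,027.50       930.1823     9,301.8235
  Σ                  1,165.7478    10,464.0266
P = 1,165.7478; D_Mac = 8.97624 yrs; D_mod = 8.88736 yrs.
DV01 ≈ 8.88736 × 1,165.7478 × 0.0001 = 1.036042.

C$1.0360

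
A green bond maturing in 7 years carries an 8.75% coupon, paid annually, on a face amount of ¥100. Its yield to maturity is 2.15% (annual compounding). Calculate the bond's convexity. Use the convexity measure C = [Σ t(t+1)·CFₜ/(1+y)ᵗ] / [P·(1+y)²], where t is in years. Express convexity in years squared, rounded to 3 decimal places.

With y = 0.0215:
  t   CF        PV=CF/(1+0.0215)^t    t·PV        t(t+1)·PV
  1         8.75         8.5658         8.5658          17.1317
  2         8.75         8.3855        16.7711          50.3133
  3         8.75         8.2091        24.6272          98.5086
  4         8.75         8.0363        32.1451         160.7254
  5         8.75         7.8671        39.3356         236.0138
  6         8.75         7.7015        46.2093         323.4649
  7       108.75        93.7045       655.9318       5,247.4547
  Σ                    142.4699       823.5859       6,133.6123
P = 142.4699.
Convexity = Σ t(t+1)·PV / [P·(1+y)²] = 6,133.6123 / (142.4699 × 1.043462) = 41.25878.

41.259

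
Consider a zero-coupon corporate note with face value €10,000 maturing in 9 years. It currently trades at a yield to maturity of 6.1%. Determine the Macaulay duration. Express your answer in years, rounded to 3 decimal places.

A zero-coupon bond has a single cash flow at maturity, so its Macaulay duration equals its maturity: 9 years.

9.000 years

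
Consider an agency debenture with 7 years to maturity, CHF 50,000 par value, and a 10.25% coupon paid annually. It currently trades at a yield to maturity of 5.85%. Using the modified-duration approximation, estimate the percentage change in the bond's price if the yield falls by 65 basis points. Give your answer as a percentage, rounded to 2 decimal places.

+3.38%

Periodic yield y = 0.0585. Modified duration first:
  t   CF        PV=CF/(1+0.0585)^t    t·PV
  1     5,125.00     4,841.7572     4,841.7572
  2     5,125.00     4,574.1684     9,148.3367
  3     5,125.00     4,321.3683    12,964.1049
  4     5,125.00     4,082.5397    16,330.1589
  5     5,125.00     3,856.9105    19,284.5524
  6     5,125.00     3,643.7510    21,862.5062
  7    55,125.00    37,026.4919   259,185.4430
  Σ                 62,346.9870   343,616.8594
P = 62,346.9870; D_Mac = 5.51136 yrs; D_mod = 5.51136/(1+0.0585) = 5.20677 yrs.
ΔP/P ≈ -D_mod · Δy = -5.20677 × (-0.0065) = +0.033844 = +3.3844%.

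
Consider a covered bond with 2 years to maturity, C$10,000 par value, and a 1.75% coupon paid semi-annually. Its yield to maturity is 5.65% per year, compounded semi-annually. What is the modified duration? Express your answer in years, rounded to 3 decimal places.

Periodic yield y = 0.02825. First find Macaulay duration:
  t   CF        PV=CF/(1+0.02825)^t    t·PV
  1        87.50        85.0960        85.0960
  2        87.50        82.7581       165.5162
  3        87.50        80.4844       241.4533
  4    10,087.50     9,023.7837    36,095.1347
  Σ                  9,272.1223    36,587.2002
P = 9,272.1223; Macaulay duration = 36,587.2002 / 9,272.1223 = 3.94594 half-year periods = 1.97297 years.
Modified duration = D_Mac / (1 + y) = 1.97297 / 1.02825 = 1.91876 years.

1.919 years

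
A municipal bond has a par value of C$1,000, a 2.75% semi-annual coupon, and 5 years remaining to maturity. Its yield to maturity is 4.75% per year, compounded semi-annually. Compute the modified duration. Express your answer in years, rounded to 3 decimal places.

4.580 years

Periodic yield y = 0.02375. First find Macaulay duration:
  t   CF        PV=CF/(1+0.02375)^t    t·PV
  1        13.75        13.4310        13.4310
  2        13.75        13.1194        26.2389
  3        13.75        12.8151        38.4452
  4        13.75        12.5178        50.0711
  5        13.75        12.2274        61.1369
  6        13.75        11.9437        71.6623
  7        13.75        11.6666        81.6664
  8        13.75        11.3960        91.1678
  9        13.75        11.1316       100.1844
  10    1,013.75       801.6628     8,016.6278
  Σ                    911.9113     8,550.6316
P = 911.9113; Macaulay duration = 8,550.6316 / 911.9113 = 9.37660 half-year periods = 4.68830 years.
Modified duration = D_Mac / (1 + y) = 4.68830 / 1.02375 = 4.57954 years.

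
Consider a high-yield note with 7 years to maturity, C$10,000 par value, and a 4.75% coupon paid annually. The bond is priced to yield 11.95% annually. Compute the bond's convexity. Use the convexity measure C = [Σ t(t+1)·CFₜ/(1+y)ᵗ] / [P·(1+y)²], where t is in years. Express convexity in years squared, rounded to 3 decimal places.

35.400

With y = 0.1195:
  t   CF        PV=CF/(1+0.1195)^t    t·PV        t(t+1)·PV
  1       475.00       424.2966       424.2966         848.5931
  2       475.00       379.0054       758.0108       2,274.0325
  3       475.00       338.5488     1,015.6465       4,062.5859
  4       475.00       302.4107     1,209.6430       6,048.2149
  5       475.00       270.1302     1,350.6509       8,103.9056
  6       475.00       241.2954     1,447.7723      10,134.4063
  7    10,475.00     4,753.1919    33,272.3431     266,178.7451
  Σ                  6,708.8790    39,478.3633     297,650.4835
P = 6,708.8790.
Convexity = Σ t(t+1)·PV / [P·(1+y)²] = 297,650.4835 / (6,708.8790 × 1.253280) = 35.40042.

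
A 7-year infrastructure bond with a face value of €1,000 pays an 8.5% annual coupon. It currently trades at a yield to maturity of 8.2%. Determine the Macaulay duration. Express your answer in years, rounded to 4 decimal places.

Periodic yield y = 0.082. Discount each cash flow and weight by its year:
  t   CF        PV=CF/(1+0.082)^t    t·PV
  1        85.00        78.5582        78.5582
  2        85.00        72.6046       145.2093
  3        85.00        67.1023       201.3068
  4        85.00        62.0169       248.0675
  5        85.00        57.3169       286.5845
  6        85.00        52.9731       317.8386
  7     1,085.00       624.9408     4,374.5859
  Σ                  1,015.5128     5,652.1508
Price P = Σ PV = 1,015.5128.
Macaulay duration = Σ(t·PV) / P = 5,652.1508 / 1,015.5128 = 5.56581 years.

5.5658 years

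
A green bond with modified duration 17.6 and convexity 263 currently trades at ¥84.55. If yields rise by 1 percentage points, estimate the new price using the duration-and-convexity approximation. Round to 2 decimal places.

¥70.78

Duration effect: -D_mod·Δy = -17.6 × (+0.01) = -0.176000
Convexity effect: ½·C·(Δy)² = 0.5 × 263 × (0.01)² = +0.0131500
ΔP/P ≈ -0.176000 + 0.0131500 = -0.162850
New price ≈ 84.55 × (1 - 0.162850) = 70.7810325.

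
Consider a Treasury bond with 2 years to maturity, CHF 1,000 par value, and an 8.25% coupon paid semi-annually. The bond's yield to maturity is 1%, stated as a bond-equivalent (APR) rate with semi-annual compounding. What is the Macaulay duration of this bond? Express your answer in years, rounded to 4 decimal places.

1.8926 years

Periodic yield y = 0.005. Discount each cash flow and weight by its period:
  t   CF        PV=CF/(1+0.005)^t    t·PV
  1        41.25        41.0448        41.0448
  2        41.25        40.8406        81.6811
  3        41.25        40.6374       121.9122
  4     1,041.25     1,020.6827     4,082.7309
  Σ                  1,143.2055     4,327.3690
Price P = Σ PV = 1,143.2055.
Macaulay duration = Σ(t·PV) / P = 4,327.3690 / 1,143.2055 = 3.78529 half-year periods.
In years: 3.78529 / 2 = 1.89265 years.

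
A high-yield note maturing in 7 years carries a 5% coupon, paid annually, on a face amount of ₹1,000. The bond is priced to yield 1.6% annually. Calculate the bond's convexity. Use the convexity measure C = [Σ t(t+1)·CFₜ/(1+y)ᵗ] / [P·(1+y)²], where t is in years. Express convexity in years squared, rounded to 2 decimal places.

45.77

With y = 0.016:
  t   CF        PV=CF/(1+0.016)^t    t·PV        t(t+1)·PV
  1        50.00        49.2126        49.2126          98.4252
  2        50.00        48.4376        96.8752         290.6256
  3        50.00        47.6748       143.0244         572.0976
  4        50.00        46.9240       187.6961         938.4803
  5        50.00        46.1851       230.9253       1,385.5516
  6        50.00        45.4577       272.7464       1,909.2247
  7     1,050.00       939.5791     6,577.0536      52,616.4291
  Σ                  1,223.4709     7,557.5336      57,810.8341
P = 1,223.4709.
Convexity = Σ t(t+1)·PV / [P·(1+y)²] = 57,810.8341 / (1,223.4709 × 1.032256) = 45.77498.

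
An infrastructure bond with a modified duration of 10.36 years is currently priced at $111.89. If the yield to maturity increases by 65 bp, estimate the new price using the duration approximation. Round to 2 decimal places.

$104.36

Duration approximation: ΔP/P ≈ -D_mod · Δy = -10.36 × (+0.0065) = -0.067340.
New price ≈ 111.89 × (1 - 0.067340) = 104.3553274.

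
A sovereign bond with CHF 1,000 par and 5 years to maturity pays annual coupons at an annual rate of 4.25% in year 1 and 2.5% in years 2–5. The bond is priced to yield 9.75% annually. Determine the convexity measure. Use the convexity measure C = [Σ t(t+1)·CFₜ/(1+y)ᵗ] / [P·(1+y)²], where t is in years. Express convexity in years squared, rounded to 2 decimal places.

With y = 0.0975:
  t   CF        PV=CF/(1+0.0975)^t    t·PV        t(t+1)·PV
  1        42.50        38.7244        38.7244          77.4487
  2        25.00        20.7554        41.5108         124.5324
  3        25.00        18.9115        56.7346         226.9382
  4        25.00        17.2315        68.9258         344.6291
  5     1,025.00       643.7263     3,218.6313      19,311.7876
  Σ                    739.3490     3,424.5268      20,085.3360
P = 739.3490.
Convexity = Σ t(t+1)·PV / [P·(1+y)²] = 20,085.3360 / (739.3490 × 1.204506) = 22.55384.

22.55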